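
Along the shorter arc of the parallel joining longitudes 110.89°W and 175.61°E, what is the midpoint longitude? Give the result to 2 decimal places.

Signed shortest Δλ from -110.89° to +175.61° is -73.50°.
Midpoint longitude = -110.89° + (-73.50°)/2 = -110.89° − 36.75° = -147.64°.
(The naïve average (-110.89 + +175.61)/2 = 32.36° is on the wrong side of the globe.)

147.64°W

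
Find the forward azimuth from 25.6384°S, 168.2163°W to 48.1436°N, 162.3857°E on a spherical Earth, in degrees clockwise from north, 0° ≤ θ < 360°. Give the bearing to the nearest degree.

340°

Δλ = 162.3857 − -168.2163 = 330.6020°; wrapped into (−180°, 180°]: -29.3980°.
θ = atan2( sin Δλ · cos φ₂ , cos φ₁ · sin φ₂ − sin φ₁ · cos φ₂ · cos Δλ )
  = atan2(-0.32754, 0.92303) = -19.538° → normalised to [0°, 360°): 340.462°.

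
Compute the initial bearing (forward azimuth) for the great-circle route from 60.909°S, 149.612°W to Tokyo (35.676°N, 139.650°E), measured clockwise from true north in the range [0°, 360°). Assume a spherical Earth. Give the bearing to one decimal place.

304.0°

Δλ = 139.650 − -149.612 = 289.262°; wrapped into (−180°, 180°]: -70.738°.
θ = atan2( sin Δλ · cos φ₂ , cos φ₁ · sin φ₂ − sin φ₁ · cos φ₂ · cos Δλ )
  = atan2(-0.76685, 0.51772) = -55.976° → normalised to [0°, 360°): 304.024°.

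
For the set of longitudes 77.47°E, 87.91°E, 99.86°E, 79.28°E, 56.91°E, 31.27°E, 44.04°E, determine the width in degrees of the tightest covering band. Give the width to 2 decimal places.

Sort the longitudes: +31.27°, +44.04°, +56.91°, +77.47°, +79.28°, +87.91°, +99.86°.
Eastward gaps between consecutive values (wrapping around): 12.77°, 12.87°, 20.56°, 1.81°, 8.63°, 11.95°, 291.41°.
Largest gap = 291.41° ⇒ minimal covering band is its complement: 360° − 291.41° = 68.59°.
Band runs from +31.27° eastward to +99.86°.

68.59°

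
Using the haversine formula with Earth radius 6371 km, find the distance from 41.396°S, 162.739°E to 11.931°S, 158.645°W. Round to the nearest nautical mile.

Δλ = -158.645 − 162.739 = -321.384°; wrapped into (−180°, 180°]: 38.616°.
Δφ = -11.931 − -41.396 = 29.465°.
a = sin²(Δφ/2) + cos φ₁ · cos φ₂ · sin²(Δλ/2) = 0.144912.
c = 2·atan2(√a, √(1−a)) = 0.78105 rad → d = 6371·c ≈ 4976.07 km ≈ 2686.86 nmi.

2687 nmi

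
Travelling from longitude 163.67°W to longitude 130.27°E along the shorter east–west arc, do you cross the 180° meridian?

Yes

Naïve |130.27 − -163.67| = 293.94° > 180°, so the shorter arc goes the other way round — across 180°.
Signed shortest Δλ = ((130.27 − -163.67 + 180) mod 360) − 180 = -66.06°.
Going west by 66.06° from -163.67° passes through 180° before reaching +130.27°.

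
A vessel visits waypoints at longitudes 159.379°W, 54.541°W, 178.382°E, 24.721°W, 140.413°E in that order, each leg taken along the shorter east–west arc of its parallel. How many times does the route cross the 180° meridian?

2

Leg 1: -159.379° → -54.541°, shortest Δλ = 104.838° (east) — does not cross 180°.
Leg 2: -54.541° → +178.382°, shortest Δλ = -127.077° (west) — crosses 180°.
Leg 3: +178.382° → -24.721°, shortest Δλ = 156.897° (east) — crosses 180°.
Leg 4: -24.721° → +140.413°, shortest Δλ = 165.134° (east) — does not cross 180°.
Total crossings: 2.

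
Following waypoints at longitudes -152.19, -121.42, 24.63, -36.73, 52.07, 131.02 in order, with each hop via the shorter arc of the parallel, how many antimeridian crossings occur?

0

Leg 1: -152.19° → -121.42°, shortest Δλ = 30.77° (east) — does not cross 180°.
Leg 2: -121.42° → +24.63°, shortest Δλ = 146.05° (east) — does not cross 180°.
Leg 3: +24.63° → -36.73°, shortest Δλ = -61.36° (west) — does not cross 180°.
Leg 4: -36.73° → +52.07°, shortest Δλ = 88.8° (east) — does not cross 180°.
Leg 5: +52.07° → +131.02°, shortest Δλ = 78.95° (east) — does not cross 180°.
Total crossings: 0.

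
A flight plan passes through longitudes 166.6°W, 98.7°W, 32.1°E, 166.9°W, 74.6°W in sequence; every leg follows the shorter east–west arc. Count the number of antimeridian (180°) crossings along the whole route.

Leg 1: -166.6° → -98.7°, shortest Δλ = 67.9° (east) — does not cross 180°.
Leg 2: -98.7° → +32.1°, shortest Δλ = 130.8° (east) — does not cross 180°.
Leg 3: +32.1° → -166.9°, shortest Δλ = 161.0° (east) — crosses 180°.
Leg 4: -166.9° → -74.6°, shortest Δλ = 92.3° (east) — does not cross 180°.
Total crossings: 1.

1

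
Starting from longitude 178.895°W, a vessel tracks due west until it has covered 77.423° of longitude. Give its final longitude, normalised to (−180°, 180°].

Start at -178.895°; shift −77.423° → -256.318°.
-256.318° lies outside (−180°, 180°]; add 360° → +103.682°.

103.682°E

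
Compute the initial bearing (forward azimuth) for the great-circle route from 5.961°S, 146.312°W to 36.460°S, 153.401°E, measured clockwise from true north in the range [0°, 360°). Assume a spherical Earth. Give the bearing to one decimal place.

231.8°

Δλ = 153.401 − -146.312 = 299.713°; wrapped into (−180°, 180°]: -60.287°.
θ = atan2( sin Δλ · cos φ₂ , cos φ₁ · sin φ₂ − sin φ₁ · cos φ₂ · cos Δλ )
  = atan2(-0.69853, -0.54965) = -128.198° → normalised to [0°, 360°): 231.802°.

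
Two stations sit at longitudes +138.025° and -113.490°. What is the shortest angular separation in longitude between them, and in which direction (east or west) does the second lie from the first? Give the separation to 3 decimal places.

108.485° east

Raw difference: -113.490 − 138.025 = -251.515°.
Normalise into (−180°, 180°]: -251.515° + 360° = 108.485°.
Positive ⇒ the second point lies to the east; separation 108.485°.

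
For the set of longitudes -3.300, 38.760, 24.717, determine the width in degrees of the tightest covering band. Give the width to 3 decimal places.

42.060°

Sort the longitudes: -3.300°, +24.717°, +38.760°.
Eastward gaps between consecutive values (wrapping around): 28.017°, 14.043°, 317.940°.
Largest gap = 317.940° ⇒ minimal covering band is its complement: 360° − 317.940° = 42.060°.
Band runs from -3.300° eastward to +38.760°.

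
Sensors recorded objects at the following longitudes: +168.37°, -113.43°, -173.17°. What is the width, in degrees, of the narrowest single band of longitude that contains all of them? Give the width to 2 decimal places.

Sort the longitudes: -173.17°, -113.43°, +168.37°.
Eastward gaps between consecutive values (wrapping around): 59.74°, 281.80°, 18.46°.
Largest gap = 281.80° ⇒ minimal covering band is its complement: 360° − 281.80° = 78.20°.
Band runs from +168.37° eastward to -113.43°, crossing the antimeridian.

78.20°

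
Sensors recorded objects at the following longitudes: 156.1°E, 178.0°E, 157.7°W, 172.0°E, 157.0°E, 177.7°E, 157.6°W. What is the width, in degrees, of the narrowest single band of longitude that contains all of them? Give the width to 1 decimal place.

Sort the longitudes: -157.7°, -157.6°, +156.1°, +157.0°, +172.0°, +177.7°, +178.0°.
Eastward gaps between consecutive values (wrapping around): 0.1°, 313.7°, 0.9°, 15.0°, 5.7°, 0.3°, 24.3°.
Largest gap = 313.7° ⇒ minimal covering band is its complement: 360° − 313.7° = 46.3°.
Band runs from +156.1° eastward to -157.6°, crossing the antimeridian.

46.3°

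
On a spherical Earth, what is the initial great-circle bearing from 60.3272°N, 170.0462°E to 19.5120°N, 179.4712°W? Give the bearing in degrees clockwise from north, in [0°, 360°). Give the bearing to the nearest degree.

Δλ = -179.4712 − 170.0462 = -349.5174°; wrapped into (−180°, 180°]: 10.4826°.
θ = atan2( sin Δλ · cos φ₂ , cos φ₁ · sin φ₂ − sin φ₁ · cos φ₂ · cos Δλ )
  = atan2(0.17149, -0.63995) = 164.999° → normalised to [0°, 360°): 164.999°.

165°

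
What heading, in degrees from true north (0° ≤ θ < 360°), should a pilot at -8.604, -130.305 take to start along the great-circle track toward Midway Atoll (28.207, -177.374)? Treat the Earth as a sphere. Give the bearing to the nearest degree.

Δλ = -177.374 − -130.305 = -47.069°.
θ = atan2( sin Δλ · cos φ₂ , cos φ₁ · sin φ₂ − sin φ₁ · cos φ₂ · cos Δλ )
  = atan2(-0.64523, 0.55714) = -49.190° → normalised to [0°, 360°): 310.810°.

311°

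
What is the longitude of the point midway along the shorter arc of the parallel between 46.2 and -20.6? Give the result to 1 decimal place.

Signed shortest Δλ from +46.2° to -20.6° is -66.8°.
Midpoint longitude = +46.2° + (-66.8°)/2 = +46.2° − 33.4° = +12.8°.

+12.8°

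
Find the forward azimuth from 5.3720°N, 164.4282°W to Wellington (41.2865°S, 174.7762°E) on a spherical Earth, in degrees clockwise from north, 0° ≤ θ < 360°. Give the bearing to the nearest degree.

200°

Δλ = 174.7762 − -164.4282 = 339.2044°; wrapped into (−180°, 180°]: -20.7956°.
θ = atan2( sin Δλ · cos φ₂ , cos φ₁ · sin φ₂ − sin φ₁ · cos φ₂ · cos Δλ )
  = atan2(-0.26678, -0.72269) = -159.738° → normalised to [0°, 360°): 200.262°.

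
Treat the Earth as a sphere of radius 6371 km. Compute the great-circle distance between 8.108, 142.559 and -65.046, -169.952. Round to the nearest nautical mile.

4870 nmi

Δλ = -169.952 − 142.559 = -312.511°; wrapped into (−180°, 180°]: 47.489°.
Δφ = -65.046 − 8.108 = -73.154°.
a = sin²(Δφ/2) + cos φ₁ · cos φ₂ · sin²(Δλ/2) = 0.422819.
c = 2·atan2(√a, √(1−a)) = 1.41581 rad → d = 6371·c ≈ 9020.15 km ≈ 4870.49 nmi.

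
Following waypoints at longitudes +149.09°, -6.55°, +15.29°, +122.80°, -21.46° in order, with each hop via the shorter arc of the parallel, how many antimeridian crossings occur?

0

Leg 1: +149.09° → -6.55°, shortest Δλ = -155.64° (west) — does not cross 180°.
Leg 2: -6.55° → +15.29°, shortest Δλ = 21.84° (east) — does not cross 180°.
Leg 3: +15.29° → +122.80°, shortest Δλ = 107.51° (east) — does not cross 180°.
Leg 4: +122.80° → -21.46°, shortest Δλ = -144.26° (west) — does not cross 180°.
Total crossings: 0.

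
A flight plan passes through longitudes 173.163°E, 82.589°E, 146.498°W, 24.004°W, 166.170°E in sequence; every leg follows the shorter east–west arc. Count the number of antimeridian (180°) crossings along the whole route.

2

Leg 1: +173.163° → +82.589°, shortest Δλ = -90.574° (west) — does not cross 180°.
Leg 2: +82.589° → -146.498°, shortest Δλ = 130.913° (east) — crosses 180°.
Leg 3: -146.498° → -24.004°, shortest Δλ = 122.494° (east) — does not cross 180°.
Leg 4: -24.004° → +166.170°, shortest Δλ = -169.826° (west) — crosses 180°.
Total crossings: 2.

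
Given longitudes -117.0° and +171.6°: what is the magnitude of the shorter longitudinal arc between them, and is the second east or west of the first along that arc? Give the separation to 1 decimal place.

Raw difference: 171.6 − -117.0 = 288.6°.
Normalise into (−180°, 180°]: 288.6° − 360° = -71.4°.
Negative ⇒ the second point lies to the west; separation 71.4°.

71.4° west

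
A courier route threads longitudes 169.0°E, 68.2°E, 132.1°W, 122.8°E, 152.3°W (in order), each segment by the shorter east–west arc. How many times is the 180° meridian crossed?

3

Leg 1: +169.0° → +68.2°, shortest Δλ = -100.8° (west) — does not cross 180°.
Leg 2: +68.2° → -132.1°, shortest Δλ = 159.7° (east) — crosses 180°.
Leg 3: -132.1° → +122.8°, shortest Δλ = -105.1° (west) — crosses 180°.
Leg 4: +122.8° → -152.3°, shortest Δλ = 84.9° (east) — crosses 180°.
Total crossings: 3.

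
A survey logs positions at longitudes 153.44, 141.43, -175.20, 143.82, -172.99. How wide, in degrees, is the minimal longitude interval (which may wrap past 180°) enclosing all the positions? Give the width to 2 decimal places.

45.58°

Sort the longitudes: -175.20°, -172.99°, +141.43°, +143.82°, +153.44°.
Eastward gaps between consecutive values (wrapping around): 2.21°, 314.42°, 2.39°, 9.62°, 31.36°.
Largest gap = 314.42° ⇒ minimal covering band is its complement: 360° − 314.42° = 45.58°.
Band runs from +141.43° eastward to -172.99°, crossing the antimeridian.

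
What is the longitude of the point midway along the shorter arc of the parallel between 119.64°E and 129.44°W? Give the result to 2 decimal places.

175.10°E

Signed shortest Δλ from +119.64° to -129.44° is +110.92°.
Midpoint longitude = +119.64° + (+110.92°)/2 = +119.64° + 55.46° = +175.10°.
(The naïve average (+119.64 + -129.44)/2 = -4.9° is on the wrong side of the globe.)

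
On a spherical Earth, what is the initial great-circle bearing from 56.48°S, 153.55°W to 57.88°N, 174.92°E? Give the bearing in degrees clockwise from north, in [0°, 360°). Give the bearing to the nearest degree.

342°

Δλ = 174.92 − -153.55 = 328.47°; wrapped into (−180°, 180°]: -31.53°.
θ = atan2( sin Δλ · cos φ₂ , cos φ₁ · sin φ₂ − sin φ₁ · cos φ₂ · cos Δλ )
  = atan2(-0.27805, 0.84553) = -18.203° → normalised to [0°, 360°): 341.797°.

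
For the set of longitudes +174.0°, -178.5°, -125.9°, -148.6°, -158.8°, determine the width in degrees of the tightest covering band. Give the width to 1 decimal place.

60.1°

Sort the longitudes: -178.5°, -158.8°, -148.6°, -125.9°, +174.0°.
Eastward gaps between consecutive values (wrapping around): 19.7°, 10.2°, 22.7°, 299.9°, 7.5°.
Largest gap = 299.9° ⇒ minimal covering band is its complement: 360° − 299.9° = 60.1°.
Band runs from +174.0° eastward to -125.9°, crossing the antimeridian.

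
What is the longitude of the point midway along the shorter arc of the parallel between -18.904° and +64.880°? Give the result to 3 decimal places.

+22.988°

Signed shortest Δλ from -18.904° to +64.880° is +83.784°.
Midpoint longitude = -18.904° + (+83.784°)/2 = -18.904° + 41.892° = +22.988°.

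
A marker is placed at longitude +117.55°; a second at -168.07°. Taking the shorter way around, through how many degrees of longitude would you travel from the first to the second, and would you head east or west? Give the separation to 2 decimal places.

Raw difference: -168.07 − 117.55 = -285.62°.
Normalise into (−180°, 180°]: -285.62° + 360° = 74.38°.
Positive ⇒ the second point lies to the east; separation 74.38°.

74.38° east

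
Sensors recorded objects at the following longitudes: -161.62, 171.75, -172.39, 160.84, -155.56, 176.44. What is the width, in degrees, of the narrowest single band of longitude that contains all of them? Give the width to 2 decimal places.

43.60°

Sort the longitudes: -172.39°, -161.62°, -155.56°, +160.84°, +171.75°, +176.44°.
Eastward gaps between consecutive values (wrapping around): 10.77°, 6.06°, 316.40°, 10.91°, 4.69°, 11.17°.
Largest gap = 316.40° ⇒ minimal covering band is its complement: 360° − 316.40° = 43.60°.
Band runs from +160.84° eastward to -155.56°, crossing the antimeridian.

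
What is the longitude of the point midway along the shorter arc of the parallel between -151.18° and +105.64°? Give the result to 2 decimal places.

Signed shortest Δλ from -151.18° to +105.64° is -103.18°.
Midpoint longitude = -151.18° + (-103.18°)/2 = -151.18° − 51.59° = -202.77°.
Normalise into (−180°, 180°]: +157.23°.
(The naïve average (-151.18 + +105.64)/2 = -22.77° is on the wrong side of the globe.)

+157.23°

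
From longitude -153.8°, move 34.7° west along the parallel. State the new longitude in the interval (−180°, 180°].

Start at -153.8°; shift −34.7° → -188.5°.
-188.5° lies outside (−180°, 180°]; add 360° → +171.5°.

+171.5°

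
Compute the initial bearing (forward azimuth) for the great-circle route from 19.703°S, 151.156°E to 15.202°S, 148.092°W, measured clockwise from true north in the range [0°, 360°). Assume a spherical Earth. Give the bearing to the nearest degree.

96°

Δλ = -148.092 − 151.156 = -299.248°; wrapped into (−180°, 180°]: 60.752°.
θ = atan2( sin Δλ · cos φ₂ , cos φ₁ · sin φ₂ − sin φ₁ · cos φ₂ · cos Δλ )
  = atan2(0.84198, -0.08791) = 95.960° → normalised to [0°, 360°): 95.960°.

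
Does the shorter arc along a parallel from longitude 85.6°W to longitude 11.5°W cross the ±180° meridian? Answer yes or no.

Signed shortest Δλ = ((-11.5 − -85.6 + 180) mod 360) − 180 = 74.1°.
Going east by 74.1° from -85.6° reaches -11.5° without touching 180°.

No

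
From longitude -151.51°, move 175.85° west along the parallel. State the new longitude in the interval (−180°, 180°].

Start at -151.51°; shift −175.85° → -327.36°.
-327.36° lies outside (−180°, 180°]; add 360° → +32.64°.

+32.64°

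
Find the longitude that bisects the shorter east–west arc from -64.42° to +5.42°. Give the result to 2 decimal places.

-29.50°

Signed shortest Δλ from -64.42° to +5.42° is +69.84°.
Midpoint longitude = -64.42° + (+69.84°)/2 = -64.42° + 34.92° = -29.50°.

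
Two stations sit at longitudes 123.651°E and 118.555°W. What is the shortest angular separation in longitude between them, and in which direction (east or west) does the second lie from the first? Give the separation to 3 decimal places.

117.794° east

Raw difference: -118.555 − 123.651 = -242.206°.
Normalise into (−180°, 180°]: -242.206° + 360° = 117.794°.
Positive ⇒ the second point lies to the east; separation 117.794°.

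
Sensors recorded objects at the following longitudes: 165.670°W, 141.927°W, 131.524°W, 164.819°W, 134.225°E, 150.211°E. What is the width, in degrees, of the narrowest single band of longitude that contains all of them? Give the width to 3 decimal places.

Sort the longitudes: -165.670°, -164.819°, -141.927°, -131.524°, +134.225°, +150.211°.
Eastward gaps between consecutive values (wrapping around): 0.851°, 22.892°, 10.403°, 265.749°, 15.986°, 44.119°.
Largest gap = 265.749° ⇒ minimal covering band is its complement: 360° − 265.749° = 94.251°.
Band runs from +134.225° eastward to -131.524°, crossing the antimeridian.

94.251°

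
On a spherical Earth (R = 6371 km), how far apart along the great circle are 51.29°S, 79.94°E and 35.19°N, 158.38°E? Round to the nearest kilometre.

12267 km

Δλ = 158.38 − 79.94 = 78.44°.
Δφ = 35.19 − -51.29 = 86.48°.
a = sin²(Δφ/2) + cos φ₁ · cos φ₂ · sin²(Δλ/2) = 0.673636.
c = 2·atan2(√a, √(1−a)) = 1.92546 rad → d = 6371·c ≈ 12267.09 km.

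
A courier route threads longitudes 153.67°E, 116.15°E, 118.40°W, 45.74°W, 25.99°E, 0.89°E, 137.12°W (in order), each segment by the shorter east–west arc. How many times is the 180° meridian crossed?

Leg 1: +153.67° → +116.15°, shortest Δλ = -37.52° (west) — does not cross 180°.
Leg 2: +116.15° → -118.40°, shortest Δλ = 125.45° (east) — crosses 180°.
Leg 3: -118.40° → -45.74°, shortest Δλ = 72.66° (east) — does not cross 180°.
Leg 4: -45.74° → +25.99°, shortest Δλ = 71.73° (east) — does not cross 180°.
Leg 5: +25.99° → +0.89°, shortest Δλ = -25.1° (west) — does not cross 180°.
Leg 6: +0.89° → -137.12°, shortest Δλ = -138.01° (west) — does not cross 180°.
Total crossings: 1.

1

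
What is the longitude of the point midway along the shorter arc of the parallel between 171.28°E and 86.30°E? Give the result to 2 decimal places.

Signed shortest Δλ from +171.28° to +86.30° is -84.98°.
Midpoint longitude = +171.28° + (-84.98°)/2 = +171.28° − 42.49° = +128.79°.

128.79°E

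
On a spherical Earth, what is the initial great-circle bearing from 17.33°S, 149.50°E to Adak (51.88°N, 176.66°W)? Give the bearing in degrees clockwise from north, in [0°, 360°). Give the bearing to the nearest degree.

21°

Δλ = -176.66 − 149.50 = -326.16°; wrapped into (−180°, 180°]: 33.84°.
θ = atan2( sin Δλ · cos φ₂ , cos φ₁ · sin φ₂ − sin φ₁ · cos φ₂ · cos Δλ )
  = atan2(0.34377, 0.90374) = 20.826° → normalised to [0°, 360°): 20.826°.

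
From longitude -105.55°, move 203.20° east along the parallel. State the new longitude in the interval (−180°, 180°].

+97.65°

Start at -105.55°; shift +203.20° → +97.65°.
+97.65° already lies in (−180°, 180°].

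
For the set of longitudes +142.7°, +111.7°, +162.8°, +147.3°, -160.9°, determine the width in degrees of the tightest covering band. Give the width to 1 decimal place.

Sort the longitudes: -160.9°, +111.7°, +142.7°, +147.3°, +162.8°.
Eastward gaps between consecutive values (wrapping around): 272.6°, 31.0°, 4.6°, 15.5°, 36.3°.
Largest gap = 272.6° ⇒ minimal covering band is its complement: 360° − 272.6° = 87.4°.
Band runs from +111.7° eastward to -160.9°, crossing the antimeridian.

87.4°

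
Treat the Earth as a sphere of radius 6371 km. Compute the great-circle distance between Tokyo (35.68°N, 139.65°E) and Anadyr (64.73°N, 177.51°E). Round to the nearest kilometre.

4087 km

Δλ = 177.51 − 139.65 = 37.86°.
Δφ = 64.73 − 35.68 = 29.05°.
a = sin²(Δφ/2) + cos φ₁ · cos φ₂ · sin²(Δλ/2) = 0.099395.
c = 2·atan2(√a, √(1−a)) = 0.64148 rad → d = 6371·c ≈ 4086.89 km.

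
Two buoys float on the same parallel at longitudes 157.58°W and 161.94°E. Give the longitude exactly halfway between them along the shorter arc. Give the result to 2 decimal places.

Signed shortest Δλ from -157.58° to +161.94° is -40.48°.
Midpoint longitude = -157.58° + (-40.48°)/2 = -157.58° − 20.24° = -177.82°.
(The naïve average (-157.58 + +161.94)/2 = 2.18° is on the wrong side of the globe.)

177.82°W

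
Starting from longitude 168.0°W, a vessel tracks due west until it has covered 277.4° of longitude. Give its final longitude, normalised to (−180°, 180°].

85.4°W

Start at -168.0°; shift −277.4° → -445.4°.
-445.4° lies outside (−180°, 180°]; add 360° → -85.4°.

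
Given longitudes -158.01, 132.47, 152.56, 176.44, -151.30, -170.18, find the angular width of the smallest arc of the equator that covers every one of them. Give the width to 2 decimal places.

76.23°

Sort the longitudes: -170.18°, -158.01°, -151.30°, +132.47°, +152.56°, +176.44°.
Eastward gaps between consecutive values (wrapping around): 12.17°, 6.71°, 283.77°, 20.09°, 23.88°, 13.38°.
Largest gap = 283.77° ⇒ minimal covering band is its complement: 360° − 283.77° = 76.23°.
Band runs from +132.47° eastward to -151.30°, crossing the antimeridian.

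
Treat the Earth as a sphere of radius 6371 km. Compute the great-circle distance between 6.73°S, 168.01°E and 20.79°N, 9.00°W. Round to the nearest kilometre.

Δλ = -9.00 − 168.01 = -177.01°.
Δφ = 20.79 − -6.73 = 27.52°.
a = sin²(Δφ/2) + cos φ₁ · cos φ₂ · sin²(Δλ/2) = 0.984389.
c = 2·atan2(√a, √(1−a)) = 2.89105 rad → d = 6371·c ≈ 18418.88 km.

18419 km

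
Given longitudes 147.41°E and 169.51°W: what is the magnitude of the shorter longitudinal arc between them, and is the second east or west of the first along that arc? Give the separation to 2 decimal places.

43.08° east

Raw difference: -169.51 − 147.41 = -316.92°.
Normalise into (−180°, 180°]: -316.92° + 360° = 43.08°.
Positive ⇒ the second point lies to the east; separation 43.08°.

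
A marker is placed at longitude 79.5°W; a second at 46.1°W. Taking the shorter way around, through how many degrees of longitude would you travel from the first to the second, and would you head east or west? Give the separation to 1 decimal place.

33.4° east

Raw difference: -46.1 − -79.5 = 33.4°.
Normalise into (−180°, 180°]: 33.4° stays 33.4°.
Positive ⇒ the second point lies to the east; separation 33.4°.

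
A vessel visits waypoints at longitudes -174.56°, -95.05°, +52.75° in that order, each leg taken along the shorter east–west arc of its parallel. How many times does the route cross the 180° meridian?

0

Leg 1: -174.56° → -95.05°, shortest Δλ = 79.51° (east) — does not cross 180°.
Leg 2: -95.05° → +52.75°, shortest Δλ = 147.8° (east) — does not cross 180°.
Total crossings: 0.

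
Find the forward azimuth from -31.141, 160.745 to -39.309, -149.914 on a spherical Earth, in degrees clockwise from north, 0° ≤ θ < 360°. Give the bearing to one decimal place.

115.6°

Δλ = -149.914 − 160.745 = -310.659°; wrapped into (−180°, 180°]: 49.341°.
θ = atan2( sin Δλ · cos φ₂ , cos φ₁ · sin φ₂ − sin φ₁ · cos φ₂ · cos Δλ )
  = atan2(0.58696, -0.28150) = 115.622° → normalised to [0°, 360°): 115.622°.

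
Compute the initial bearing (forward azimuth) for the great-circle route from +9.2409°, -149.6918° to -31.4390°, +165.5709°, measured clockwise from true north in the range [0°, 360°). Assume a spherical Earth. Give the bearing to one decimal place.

224.5°

Δλ = 165.5709 − -149.6918 = 315.2627°; wrapped into (−180°, 180°]: -44.7373°.
θ = atan2( sin Δλ · cos φ₂ , cos φ₁ · sin φ₂ − sin φ₁ · cos φ₂ · cos Δλ )
  = atan2(-0.60053, -0.61215) = -135.549° → normalised to [0°, 360°): 224.451°.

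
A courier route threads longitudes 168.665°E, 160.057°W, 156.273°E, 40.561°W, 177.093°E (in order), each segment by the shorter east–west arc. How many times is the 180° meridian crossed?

4

Leg 1: +168.665° → -160.057°, shortest Δλ = 31.278° (east) — crosses 180°.
Leg 2: -160.057° → +156.273°, shortest Δλ = -43.67° (west) — crosses 180°.
Leg 3: +156.273° → -40.561°, shortest Δλ = 163.166° (east) — crosses 180°.
Leg 4: -40.561° → +177.093°, shortest Δλ = -142.346° (west) — crosses 180°.
Total crossings: 4.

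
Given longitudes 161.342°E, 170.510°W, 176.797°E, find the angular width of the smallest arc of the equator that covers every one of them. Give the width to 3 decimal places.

Sort the longitudes: -170.510°, +161.342°, +176.797°.
Eastward gaps between consecutive values (wrapping around): 331.852°, 15.455°, 12.693°.
Largest gap = 331.852° ⇒ minimal covering band is its complement: 360° − 331.852° = 28.148°.
Band runs from +161.342° eastward to -170.510°, crossing the antimeridian.

28.148°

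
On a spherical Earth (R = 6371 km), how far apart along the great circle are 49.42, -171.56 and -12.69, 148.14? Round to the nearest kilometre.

7951 km

Δλ = 148.14 − -171.56 = 319.70°; wrapped into (−180°, 180°]: -40.30°.
Δφ = -12.69 − 49.42 = -62.11°.
a = sin²(Δφ/2) + cos φ₁ · cos φ₂ · sin²(Δλ/2) = 0.341420.
c = 2·atan2(√a, √(1−a)) = 1.24806 rad → d = 6371·c ≈ 7951.41 km.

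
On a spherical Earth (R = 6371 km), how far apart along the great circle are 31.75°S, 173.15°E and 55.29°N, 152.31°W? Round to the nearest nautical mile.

5520 nmi

Δλ = -152.31 − 173.15 = -325.46°; wrapped into (−180°, 180°]: 34.54°.
Δφ = 55.29 − -31.75 = 87.04°.
a = sin²(Δφ/2) + cos φ₁ · cos φ₂ · sin²(Δλ/2) = 0.516856.
c = 2·atan2(√a, √(1−a)) = 1.60452 rad → d = 6371·c ≈ 10222.37 km ≈ 5519.64 nmi.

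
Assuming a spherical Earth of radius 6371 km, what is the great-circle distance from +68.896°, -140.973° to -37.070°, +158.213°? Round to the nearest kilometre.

12785 km

Δλ = 158.213 − -140.973 = 299.186°; wrapped into (−180°, 180°]: -60.814°.
Δφ = -37.070 − 68.896 = -105.966°.
a = sin²(Δφ/2) + cos φ₁ · cos φ₂ · sin²(Δλ/2) = 0.711131.
c = 2·atan2(√a, √(1−a)) = 2.00674 rad → d = 6371·c ≈ 12784.92 km.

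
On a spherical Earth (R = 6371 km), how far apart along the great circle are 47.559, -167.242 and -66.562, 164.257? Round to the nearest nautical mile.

6976 nmi

Δλ = 164.257 − -167.242 = 331.499°; wrapped into (−180°, 180°]: -28.501°.
Δφ = -66.562 − 47.559 = -114.121°.
a = sin²(Δφ/2) + cos φ₁ · cos φ₂ · sin²(Δλ/2) = 0.720597.
c = 2·atan2(√a, √(1−a)) = 2.02773 rad → d = 6371·c ≈ 12918.64 km ≈ 6975.51 nmi.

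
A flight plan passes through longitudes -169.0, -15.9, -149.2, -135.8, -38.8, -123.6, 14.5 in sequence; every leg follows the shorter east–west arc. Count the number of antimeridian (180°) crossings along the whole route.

Leg 1: -169.0° → -15.9°, shortest Δλ = 153.1° (east) — does not cross 180°.
Leg 2: -15.9° → -149.2°, shortest Δλ = -133.3° (west) — does not cross 180°.
Leg 3: -149.2° → -135.8°, shortest Δλ = 13.4° (east) — does not cross 180°.
Leg 4: -135.8° → -38.8°, shortest Δλ = 97.0° (east) — does not cross 180°.
Leg 5: -38.8° → -123.6°, shortest Δλ = -84.8° (west) — does not cross 180°.
Leg 6: -123.6° → +14.5°, shortest Δλ = 138.1° (east) — does not cross 180°.
Total crossings: 0.

0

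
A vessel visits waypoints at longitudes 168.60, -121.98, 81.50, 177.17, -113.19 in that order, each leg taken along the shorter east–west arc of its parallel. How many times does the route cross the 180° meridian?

3

Leg 1: +168.60° → -121.98°, shortest Δλ = 69.42° (east) — crosses 180°.
Leg 2: -121.98° → +81.50°, shortest Δλ = -156.52° (west) — crosses 180°.
Leg 3: +81.50° → +177.17°, shortest Δλ = 95.67° (east) — does not cross 180°.
Leg 4: +177.17° → -113.19°, shortest Δλ = 69.64° (east) — crosses 180°.
Total crossings: 3.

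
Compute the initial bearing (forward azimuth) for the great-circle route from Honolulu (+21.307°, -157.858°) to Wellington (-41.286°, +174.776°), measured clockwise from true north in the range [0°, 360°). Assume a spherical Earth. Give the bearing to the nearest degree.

Δλ = 174.776 − -157.858 = 332.634°; wrapped into (−180°, 180°]: -27.366°.
θ = atan2( sin Δλ · cos φ₂ , cos φ₁ · sin φ₂ − sin φ₁ · cos φ₂ · cos Δλ )
  = atan2(-0.34541, -0.85720) = -158.053° → normalised to [0°, 360°): 201.947°.

202°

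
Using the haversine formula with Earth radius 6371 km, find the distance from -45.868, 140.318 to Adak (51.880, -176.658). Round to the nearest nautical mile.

6274 nmi

Δλ = -176.658 − 140.318 = -316.976°; wrapped into (−180°, 180°]: 43.024°.
Δφ = 51.880 − -45.868 = 97.748°.
a = sin²(Δφ/2) + cos φ₁ · cos φ₂ · sin²(Δλ/2) = 0.625207.
c = 2·atan2(√a, √(1−a)) = 1.82390 rad → d = 6371·c ≈ 11620.10 km ≈ 6274.35 nmi.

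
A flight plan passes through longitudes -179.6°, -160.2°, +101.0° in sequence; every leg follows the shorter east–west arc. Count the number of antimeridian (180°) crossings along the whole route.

Leg 1: -179.6° → -160.2°, shortest Δλ = 19.4° (east) — does not cross 180°.
Leg 2: -160.2° → +101.0°, shortest Δλ = -98.8° (west) — crosses 180°.
Total crossings: 1.

1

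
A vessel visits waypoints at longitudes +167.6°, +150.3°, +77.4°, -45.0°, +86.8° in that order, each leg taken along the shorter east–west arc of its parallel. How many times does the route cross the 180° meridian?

0

Leg 1: +167.6° → +150.3°, shortest Δλ = -17.3° (west) — does not cross 180°.
Leg 2: +150.3° → +77.4°, shortest Δλ = -72.9° (west) — does not cross 180°.
Leg 3: +77.4° → -45.0°, shortest Δλ = -122.4° (west) — does not cross 180°.
Leg 4: -45.0° → +86.8°, shortest Δλ = 131.8° (east) — does not cross 180°.
Total crossings: 0.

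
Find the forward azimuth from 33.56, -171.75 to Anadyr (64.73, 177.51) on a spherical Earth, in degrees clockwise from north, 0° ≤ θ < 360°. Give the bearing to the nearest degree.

351°

Δλ = 177.51 − -171.75 = 349.26°; wrapped into (−180°, 180°]: -10.74°.
θ = atan2( sin Δλ · cos φ₂ , cos φ₁ · sin φ₂ − sin φ₁ · cos φ₂ · cos Δλ )
  = atan2(-0.07955, 0.52171) = -8.670° → normalised to [0°, 360°): 351.330°.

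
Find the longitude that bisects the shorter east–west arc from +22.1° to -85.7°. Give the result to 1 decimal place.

Signed shortest Δλ from +22.1° to -85.7° is -107.8°.
Midpoint longitude = +22.1° + (-107.8°)/2 = +22.1° − 53.9° = -31.8°.

-31.8°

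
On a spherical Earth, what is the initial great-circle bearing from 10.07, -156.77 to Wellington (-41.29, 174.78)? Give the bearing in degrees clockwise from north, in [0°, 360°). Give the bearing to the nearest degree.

Δλ = 174.78 − -156.77 = 331.55°; wrapped into (−180°, 180°]: -28.45°.
θ = atan2( sin Δλ · cos φ₂ , cos φ₁ · sin φ₂ − sin φ₁ · cos φ₂ · cos Δλ )
  = atan2(-0.35795, -0.76522) = -154.931° → normalised to [0°, 360°): 205.069°.

205°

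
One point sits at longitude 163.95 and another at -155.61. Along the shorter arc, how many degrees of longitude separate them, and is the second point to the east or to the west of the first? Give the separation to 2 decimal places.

Raw difference: -155.61 − 163.95 = -319.56°.
Normalise into (−180°, 180°]: -319.56° + 360° = 40.44°.
Positive ⇒ the second point lies to the east; separation 40.44°.

40.44° east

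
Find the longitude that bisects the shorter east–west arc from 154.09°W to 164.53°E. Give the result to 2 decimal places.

Signed shortest Δλ from -154.09° to +164.53° is -41.38°.
Midpoint longitude = -154.09° + (-41.38°)/2 = -154.09° − 20.69° = -174.78°.
(The naïve average (-154.09 + +164.53)/2 = 5.22° is on the wrong side of the globe.)

174.78°W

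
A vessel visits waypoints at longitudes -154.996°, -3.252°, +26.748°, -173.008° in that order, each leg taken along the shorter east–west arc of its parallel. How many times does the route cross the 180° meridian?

1

Leg 1: -154.996° → -3.252°, shortest Δλ = 151.744° (east) — does not cross 180°.
Leg 2: -3.252° → +26.748°, shortest Δλ = 30.0° (east) — does not cross 180°.
Leg 3: +26.748° → -173.008°, shortest Δλ = 160.244° (east) — crosses 180°.
Total crossings: 1.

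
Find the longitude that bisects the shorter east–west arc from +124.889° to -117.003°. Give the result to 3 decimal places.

-176.057°

Signed shortest Δλ from +124.889° to -117.003° is +118.108°.
Midpoint longitude = +124.889° + (+118.108°)/2 = +124.889° + 59.054° = +183.943°.
Normalise into (−180°, 180°]: -176.057°.
(The naïve average (+124.889 + -117.003)/2 = 3.943° is on the wrong side of the globe.)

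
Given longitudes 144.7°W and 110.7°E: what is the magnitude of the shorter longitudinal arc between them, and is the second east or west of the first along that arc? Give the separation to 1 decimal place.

Raw difference: 110.7 − -144.7 = 255.4°.
Normalise into (−180°, 180°]: 255.4° − 360° = -104.6°.
Negative ⇒ the second point lies to the west; separation 104.6°.

104.6° west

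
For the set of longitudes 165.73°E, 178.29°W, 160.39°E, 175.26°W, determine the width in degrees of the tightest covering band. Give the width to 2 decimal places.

Sort the longitudes: -178.29°, -175.26°, +160.39°, +165.73°.
Eastward gaps between consecutive values (wrapping around): 3.03°, 335.65°, 5.34°, 15.98°.
Largest gap = 335.65° ⇒ minimal covering band is its complement: 360° − 335.65° = 24.35°.
Band runs from +160.39° eastward to -175.26°, crossing the antimeridian.

24.35°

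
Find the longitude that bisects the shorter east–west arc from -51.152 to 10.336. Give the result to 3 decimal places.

-20.408°

Signed shortest Δλ from -51.152° to +10.336° is +61.488°.
Midpoint longitude = -51.152° + (+61.488°)/2 = -51.152° + 30.744° = -20.408°.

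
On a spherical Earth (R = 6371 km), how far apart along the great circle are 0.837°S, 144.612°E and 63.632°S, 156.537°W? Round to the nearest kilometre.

Δλ = -156.537 − 144.612 = -301.149°; wrapped into (−180°, 180°]: 58.851°.
Δφ = -63.632 − -0.837 = -62.795°.
a = sin²(Δφ/2) + cos φ₁ · cos φ₂ · sin²(Δλ/2) = 0.378600.
c = 2·atan2(√a, √(1−a)) = 1.32555 rad → d = 6371·c ≈ 8445.05 km.

8445 km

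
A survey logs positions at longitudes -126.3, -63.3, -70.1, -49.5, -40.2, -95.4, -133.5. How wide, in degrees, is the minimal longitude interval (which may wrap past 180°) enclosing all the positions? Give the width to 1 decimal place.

93.3°

Sort the longitudes: -133.5°, -126.3°, -95.4°, -70.1°, -63.3°, -49.5°, -40.2°.
Eastward gaps between consecutive values (wrapping around): 7.2°, 30.9°, 25.3°, 6.8°, 13.8°, 9.3°, 266.7°.
Largest gap = 266.7° ⇒ minimal covering band is its complement: 360° − 266.7° = 93.3°.
Band runs from -133.5° eastward to -40.2°.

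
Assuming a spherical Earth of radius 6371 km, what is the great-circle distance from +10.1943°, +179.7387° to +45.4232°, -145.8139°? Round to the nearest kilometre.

5106 km

Δλ = -145.8139 − 179.7387 = -325.5526°; wrapped into (−180°, 180°]: 34.4474°.
Δφ = 45.4232 − 10.1943 = 35.2289°.
a = sin²(Δφ/2) + cos φ₁ · cos φ₂ · sin²(Δλ/2) = 0.152139.
c = 2·atan2(√a, √(1−a)) = 0.80137 rad → d = 6371·c ≈ 5105.54 km.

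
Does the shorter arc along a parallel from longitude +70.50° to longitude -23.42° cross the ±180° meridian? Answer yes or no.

No

Signed shortest Δλ = ((-23.42 − 70.50 + 180) mod 360) − 180 = -93.92°.
Going west by 93.92° from +70.50° reaches -23.42° without touching 180°.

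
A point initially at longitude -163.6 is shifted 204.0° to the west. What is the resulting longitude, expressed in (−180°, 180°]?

Start at -163.6°; shift −204.0° → -367.6°.
-367.6° lies outside (−180°, 180°]; add 360° → -7.6°.

-7.6°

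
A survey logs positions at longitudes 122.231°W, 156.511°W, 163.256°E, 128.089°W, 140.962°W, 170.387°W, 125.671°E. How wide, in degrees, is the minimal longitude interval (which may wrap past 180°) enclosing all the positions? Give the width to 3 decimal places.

Sort the longitudes: -170.387°, -156.511°, -140.962°, -128.089°, -122.231°, +125.671°, +163.256°.
Eastward gaps between consecutive values (wrapping around): 13.876°, 15.549°, 12.873°, 5.858°, 247.902°, 37.585°, 26.357°.
Largest gap = 247.902° ⇒ minimal covering band is its complement: 360° − 247.902° = 112.098°.
Band runs from +125.671° eastward to -122.231°, crossing the antimeridian.

112.098°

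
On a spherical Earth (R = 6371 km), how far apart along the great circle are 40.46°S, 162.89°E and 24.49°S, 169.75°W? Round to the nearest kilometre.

Δλ = -169.75 − 162.89 = -332.64°; wrapped into (−180°, 180°]: 27.36°.
Δφ = -24.49 − -40.46 = 15.97°.
a = sin²(Δφ/2) + cos φ₁ · cos φ₂ · sin²(Δλ/2) = 0.058025.
c = 2·atan2(√a, √(1−a)) = 0.48655 rad → d = 6371·c ≈ 3099.82 km.

3100 km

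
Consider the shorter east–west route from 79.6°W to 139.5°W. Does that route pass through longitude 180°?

No

Signed shortest Δλ = ((-139.5 − -79.6 + 180) mod 360) − 180 = -59.9°.
Going west by 59.9° from -79.6° reaches -139.5° without touching 180°.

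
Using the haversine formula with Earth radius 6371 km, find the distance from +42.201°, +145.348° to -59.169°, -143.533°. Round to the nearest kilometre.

13009 km

Δλ = -143.533 − 145.348 = -288.881°; wrapped into (−180°, 180°]: 71.119°.
Δφ = -59.169 − 42.201 = -101.370°.
a = sin²(Δφ/2) + cos φ₁ · cos φ₂ · sin²(Δλ/2) = 0.726973.
c = 2·atan2(√a, √(1−a)) = 2.04199 rad → d = 6371·c ≈ 13009.49 km.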